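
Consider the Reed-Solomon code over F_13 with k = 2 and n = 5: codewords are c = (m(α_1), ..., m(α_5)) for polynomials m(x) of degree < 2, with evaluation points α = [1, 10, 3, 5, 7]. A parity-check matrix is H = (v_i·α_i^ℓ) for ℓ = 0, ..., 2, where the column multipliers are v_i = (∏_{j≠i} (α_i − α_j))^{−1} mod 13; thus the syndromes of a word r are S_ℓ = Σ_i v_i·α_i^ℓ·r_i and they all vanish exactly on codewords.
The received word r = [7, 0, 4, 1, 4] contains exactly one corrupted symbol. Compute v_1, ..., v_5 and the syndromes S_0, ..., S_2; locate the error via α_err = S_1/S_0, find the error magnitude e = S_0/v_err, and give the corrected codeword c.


S = (7, 10, 5), error at position 5, error magnitude e = 6, c = [7, 0, 4, 1, 11].

Step 1: column multipliers v_i = (∏_{j≠i}(α_i − α_j))^{−1} mod 13.
  i = 1 (α = 1): (1−10)(1−3)(1−5)(1−7) = (−9)·(−2)·(−4)·(−6) = 432 ≡ 3, so v_1 = 3^{−1} = 9 (mod 13).
  i = 2 (α = 10): (10−1)(10−3)(10−5)(10−7) = 9·7·5·3 = 945 ≡ 9, so v_2 = 9^{−1} = 3 (mod 13).
  i = 3 (α = 3): (3−1)(3−10)(3−5)(3−7) = 2·(−7)·(−2)·(−4) = −112 ≡ 5, so v_3 = 5^{−1} = 8 (mod 13).
  i = 4 (α = 5): (5−1)(5−10)(5−3)(5−7) = 4·(−5)·2·(−2) = 80 ≡ 2, so v_4 = 2^{−1} = 7 (mod 13).
  i = 5 (α = 7): (7−1)(7−10)(7−3)(7−5) = 6·(−3)·4·2 = −144 ≡ 12, so v_5 = 12^{−1} = 12 (mod 13).
  v = [9, 3, 8, 7, 12].
Step 2: syndromes of r = [7, 0, 4, 1, 4] (all sums mod 13).
  S_0 = Σ v_i r_i = 9·7 + 3·0 + 8·4 + 7·1 + 12·4 = 150 ≡ 7.
  S_1 = Σ v_i α_i r_i = 9·1·7 + 3·10·0 + 8·3·4 + 7·5·1 + 12·7·4 = 530 ≡ 10.
  α_i^2 mod 13 = [1, 9, 9, 12, 10].
  S_2 = Σ v_i α_i^2 r_i = 9·1·7 + 3·9·0 + 8·9·4 + 7·12·1 + 12·10·4 = 915 ≡ 5.
  S = (7, 10, 5) ≠ 0, so r is not a codeword (an error is present).
Step 3: locate the error. For a single error e at position i, S_ℓ = v_i·e·α_i^ℓ, so α_err = S_1/S_0.
  S_0^{−1} = 7^{−1} = 2 (mod 13), so α_err = 10·2 = 20 ≡ 7 = α_5. Error position i = 5.
  Consistency check: S_2/S_1 = 5·4 = 20 ≡ 7 = α_err ✓ (single-error assumption holds).
Step 4: error magnitude e = S_0/v_5 = S_0·∏_{j≠5}(α_5 − α_j) = 7·12 = 84 ≡ 6 (mod 13).
Step 5: correct position 5: c_5 = r_5 − e = 4 − 6 ≡ 11 (mod 13). Hence c = [7, 0, 4, 1, 11].
  Check: interpolating c through the α_i gives m(x) = 2 + 5·x (degree < 2) with m(α_i) = c_i for every i, so c is indeed a codeword.


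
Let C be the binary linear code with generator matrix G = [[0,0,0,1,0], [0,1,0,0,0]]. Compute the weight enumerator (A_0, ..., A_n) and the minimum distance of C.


Weight distribution: A_0 = 1, A_1 = 2, A_2 = 1. Minimum distance d = 1.

Enumerate all 2^2 = 4 messages m ∈ F_2^2.
For each, compute codeword c = mG in F_2^5, then tally its weight.
  m = 00 → c = 00000, weight = 0.
  m = 10 → c = 00010, weight = 1.
  m = 01 → c = 01000, weight = 1.
  m = 11 → c = 01010, weight = 2.
Tally weights:
  weight 0: 1 codewords.
  weight 1: 2 codewords.
  weight 2: 1 codewords.
Minimum distance d = smallest w > 0 with A_w > 0 = 1.
Sanity: Σ A_w = 4 = 2^2 = 4 ✓.


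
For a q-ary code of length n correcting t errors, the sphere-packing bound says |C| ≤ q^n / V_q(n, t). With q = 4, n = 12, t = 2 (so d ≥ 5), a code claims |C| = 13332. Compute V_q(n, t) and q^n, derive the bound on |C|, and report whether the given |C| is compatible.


V_q(n, t) = 631, q^n = 16777216, Hamming bound = 26588, |C| = 13332 ≤ bound (satisfied).

Step 1: Compute V_q(n, t) = Σ_{j=0}^2 C(n, j) (q−1)^j.
  j = 0: C(12,0)·(3)^0 = 1·1 = 1.
  j = 1: C(12,1)·(3)^1 = 12·3 = 36.
  j = 2: C(12,2)·(3)^2 = 66·9 = 594.
  V_q(n, t) = 1 + 36 + 594 = 631.
Step 2: q^n = 4^12 = 16777216.
Step 3: Hamming bound ⌊q^n / V_q(n,t)⌋ = ⌊16777216/631⌋ = 26588.
Step 4: Compare |C| = 13332 to 26588: satisfied.
The claimed |C| lies below the Hamming bound.


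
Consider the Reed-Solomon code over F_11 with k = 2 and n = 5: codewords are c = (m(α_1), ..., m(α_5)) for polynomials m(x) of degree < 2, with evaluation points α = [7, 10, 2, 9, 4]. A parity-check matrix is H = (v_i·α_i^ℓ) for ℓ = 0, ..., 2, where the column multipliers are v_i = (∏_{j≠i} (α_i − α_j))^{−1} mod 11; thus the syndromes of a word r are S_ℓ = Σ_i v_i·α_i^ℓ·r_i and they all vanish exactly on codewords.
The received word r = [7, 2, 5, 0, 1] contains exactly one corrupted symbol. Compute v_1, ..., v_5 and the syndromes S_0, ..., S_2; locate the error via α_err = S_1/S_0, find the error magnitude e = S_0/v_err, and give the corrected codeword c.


S = (3, 6, 1), error at position 3, error magnitude e = 8, c = [7, 2, 8, 0, 1].

Step 1: column multipliers v_i = (∏_{j≠i}(α_i − α_j))^{−1} mod 11.
  i = 1 (α = 7): (7−10)(7−2)(7−9)(7−4) = (−3)·5·(−2)·3 = 90 ≡ 2, so v_1 = 2^{−1} = 6 (mod 11).
  i = 2 (α = 10): (10−7)(10−2)(10−9)(10−4) = 3·8·1·6 = 144 ≡ 1, so v_2 = 1^{−1} = 1 (mod 11).
  i = 3 (α = 2): (2−7)(2−10)(2−9)(2−4) = (−5)·(−8)·(−7)·(−2) = 560 ≡ 10, so v_3 = 10^{−1} = 10 (mod 11).
  i = 4 (α = 9): (9−7)(9−10)(9−2)(9−4) = 2·(−1)·7·5 = −70 ≡ 7, so v_4 = 7^{−1} = 8 (mod 11).
  i = 5 (α = 4): (4−7)(4−10)(4−2)(4−9) = (−3)·(−6)·2·(−5) = −180 ≡ 7, so v_5 = 7^{−1} = 8 (mod 11).
  v = [6, 1, 10, 8, 8].
Step 2: syndromes of r = [7, 2, 5, 0, 1] (all sums mod 11).
  S_0 = Σ v_i r_i = 6·7 + 1·2 + 10·5 + 8·0 + 8·1 = 102 ≡ 3.
  S_1 = Σ v_i α_i r_i = 6·7·7 + 1·10·2 + 10·2·5 + 8·9·0 + 8·4·1 = 446 ≡ 6.
  α_i^2 mod 11 = [5, 1, 4, 4, 5].
  S_2 = Σ v_i α_i^2 r_i = 6·5·7 + 1·1·2 + 10·4·5 + 8·4·0 + 8·5·1 = 452 ≡ 1.
  S = (3, 6, 1) ≠ 0, so r is not a codeword (an error is present).
Step 3: locate the error. For a single error e at position i, S_ℓ = v_i·e·α_i^ℓ, so α_err = S_1/S_0.
  S_0^{−1} = 3^{−1} = 4 (mod 11), so α_err = 6·4 = 24 ≡ 2 = α_3. Error position i = 3.
  Consistency check: S_2/S_1 = 1·2 = 2 ≡ 2 = α_err ✓ (single-error assumption holds).
Step 4: error magnitude e = S_0/v_3 = S_0·∏_{j≠3}(α_3 − α_j) = 3·10 = 30 ≡ 8 (mod 11).
Step 5: correct position 3: c_3 = r_3 − e = 5 − 8 ≡ 8 (mod 11). Hence c = [7, 2, 8, 0, 1].
  Check: interpolating c through the α_i gives m(x) = 4 + 2·x (degree < 2) with m(α_i) = c_i for every i, so c is indeed a codeword.


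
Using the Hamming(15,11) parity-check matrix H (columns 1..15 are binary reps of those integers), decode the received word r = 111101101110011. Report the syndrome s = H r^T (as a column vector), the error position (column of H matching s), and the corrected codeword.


s = (1, 1, 0, 0)^T, error position = 12, corrected codeword c = 111101101111011

Compute s = H r^T mod 2 one row at a time:
  s_1 = 0 + 1 + 1 + 1 + 0 + 0 + 1 + 1 = 5 ≡ 1 (mod 2).
  s_2 = 1 + 0 + 1 + 1 + 0 + 0 + 1 + 1 = 5 ≡ 1 (mod 2).
  s_3 = 1 + 1 + 1 + 1 + 1 + 1 + 1 + 1 = 8 ≡ 0 (mod 2).
  s_4 = 1 + 1 + 0 + 1 + 1 + 1 + 0 + 1 = 6 ≡ 0 (mod 2).
s = (1, 1, 0, 0)^T — this equals column 12 of H (binary 1100), so error is at position 12.
Correct: flip bit 12 of r = 111101101110011 to get c = 111101101111011.


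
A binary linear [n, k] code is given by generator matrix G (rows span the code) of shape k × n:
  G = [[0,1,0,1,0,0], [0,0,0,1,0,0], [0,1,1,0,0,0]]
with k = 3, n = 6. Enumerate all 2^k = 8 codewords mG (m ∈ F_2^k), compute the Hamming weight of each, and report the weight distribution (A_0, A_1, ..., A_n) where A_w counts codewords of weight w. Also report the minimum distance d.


Weight distribution: A_0 = 1, A_1 = 3, A_2 = 3, A_3 = 1. Minimum distance d = 1.

Enumerate all 2^3 = 8 messages m ∈ F_2^3.
For each, compute codeword c = mG in F_2^6, then tally its weight.
  m = 000 → c = 000000, weight = 0.
  m = 100 → c = 010100, weight = 2.
  m = 010 → c = 000100, weight = 1.
  m = 110 → c = 010000, weight = 1.
  m = 001 → c = 011000, weight = 2.
  m = 101 → c = 001100, weight = 2.
  m = 011 → c = 011100, weight = 3.
  m = 111 → c = 001000, weight = 1.
Tally weights:
  weight 0: 1 codewords.
  weight 1: 3 codewords.
  weight 2: 3 codewords.
  weight 3: 1 codewords.
Minimum distance d = smallest w > 0 with A_w > 0 = 1.
Sanity: Σ A_w = 8 = 2^3 = 8 ✓.


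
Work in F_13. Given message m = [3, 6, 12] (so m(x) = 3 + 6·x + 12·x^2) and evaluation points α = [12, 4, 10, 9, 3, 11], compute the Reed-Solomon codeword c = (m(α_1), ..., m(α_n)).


c = [9, 11, 2, 2, 12, 0]

Message polynomial: m(x) = 3 + 6·x + 12·x^2 (mod 13).
For each evaluation point α_i, compute m(α_i) mod 13:
  α_1 = 12: Horner steps 12 → 7 → 9, so m(12) = 9.
  α_2 = 4: Horner steps 12 → 2 → 11, so m(4) = 11.
  α_3 = 10: Horner steps 12 → 9 → 2, so m(10) = 2.
  α_4 = 9: Horner steps 12 → 10 → 2, so m(9) = 2.
  α_5 = 3: Horner steps 12 → 3 → 12, so m(3) = 12.
  α_6 = 11: Horner steps 12 → 8 → 0, so m(11) = 0.
Codeword c = [9, 11, 2, 2, 12, 0] ∈ F_13^6.


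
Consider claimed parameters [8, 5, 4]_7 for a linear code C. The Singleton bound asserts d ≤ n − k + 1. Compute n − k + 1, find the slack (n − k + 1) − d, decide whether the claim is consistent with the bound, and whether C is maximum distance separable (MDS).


Singleton RHS = n − k + 1 = 4, slack = 0, bound satisfied, MDS.

Singleton bound: d ≤ n − k + 1.
Here n = 8, k = 5, so n − k + 1 = 4.
Given d = 4, check d ≤ 4: YES.
Slack = (n − k + 1) − d = 0.
The code is MDS (slack = 0).
Description: the claimed parameters are [8, 5, 4]_7; such a code would be MDS (meets Singleton bound).


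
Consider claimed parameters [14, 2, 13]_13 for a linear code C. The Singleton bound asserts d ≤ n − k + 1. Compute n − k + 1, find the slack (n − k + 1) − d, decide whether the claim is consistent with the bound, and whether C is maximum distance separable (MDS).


Singleton RHS = n − k + 1 = 13, slack = 0, bound satisfied, MDS.

Singleton bound: d ≤ n − k + 1.
Here n = 14, k = 2, so n − k + 1 = 13.
Given d = 13, check d ≤ 13: YES.
Slack = (n − k + 1) − d = 0.
The code is MDS (slack = 0).
Description: the claimed parameters are [14, 2, 13]_13; such a code would be MDS (meets Singleton bound).


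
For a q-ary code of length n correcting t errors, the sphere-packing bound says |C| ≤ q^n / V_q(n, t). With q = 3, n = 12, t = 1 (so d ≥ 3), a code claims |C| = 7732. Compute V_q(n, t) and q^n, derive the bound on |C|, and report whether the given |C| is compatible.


V_q(n, t) = 25, q^n = 531441, Hamming bound = 21257, |C| = 7732 ≤ bound (satisfied).

Step 1: Compute V_q(n, t) = Σ_{j=0}^1 C(n, j) (q−1)^j.
  j = 0: C(12,0)·(2)^0 = 1·1 = 1.
  j = 1: C(12,1)·(2)^1 = 12·2 = 24.
  V_q(n, t) = 1 + 24 = 25.
Step 2: q^n = 3^12 = 531441.
Step 3: Hamming bound ⌊q^n / V_q(n,t)⌋ = ⌊531441/25⌋ = 21257.
Step 4: Compare |C| = 7732 to 21257: satisfied.
The claimed |C| lies below the Hamming bound.


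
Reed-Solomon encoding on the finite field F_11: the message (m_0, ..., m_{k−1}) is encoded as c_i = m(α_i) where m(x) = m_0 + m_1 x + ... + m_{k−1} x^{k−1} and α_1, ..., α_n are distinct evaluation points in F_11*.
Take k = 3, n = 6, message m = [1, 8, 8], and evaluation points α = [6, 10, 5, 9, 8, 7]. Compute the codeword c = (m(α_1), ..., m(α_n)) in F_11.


c = [7, 1, 10, 6, 5, 9]

Message polynomial: m(x) = 1 + 8·x + 8·x^2 (mod 11).
For each evaluation point α_i, compute m(α_i) mod 11:
  α_1 = 6: Horner steps 8 → 1 → 7, so m(6) = 7.
  α_2 = 10: Horner steps 8 → 0 → 1, so m(10) = 1.
  α_3 = 5: Horner steps 8 → 4 → 10, so m(5) = 10.
  α_4 = 9: Horner steps 8 → 3 → 6, so m(9) = 6.
  α_5 = 8: Horner steps 8 → 6 → 5, so m(8) = 5.
  α_6 = 7: Horner steps 8 → 9 → 9, so m(7) = 9.
Codeword c = [7, 1, 10, 6, 5, 9] ∈ F_11^6.


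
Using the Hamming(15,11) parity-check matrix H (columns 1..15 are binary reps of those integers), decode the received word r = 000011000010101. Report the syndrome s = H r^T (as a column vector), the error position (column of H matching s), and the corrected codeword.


s = (1, 0, 1, 0)^T, error position = 10, corrected codeword c = 000011000110101

Compute s = H r^T mod 2 one row at a time:
  s_1 = 0 + 0 + 0 + 1 + 0 + 1 + 0 + 1 = 3 ≡ 1 (mod 2).
  s_2 = 0 + 1 + 1 + 0 + 0 + 1 + 0 + 1 = 4 ≡ 0 (mod 2).
  s_3 = 0 + 0 + 1 + 0 + 0 + 1 + 0 + 1 = 3 ≡ 1 (mod 2).
  s_4 = 0 + 0 + 1 + 0 + 0 + 1 + 1 + 1 = 4 ≡ 0 (mod 2).
s = (1, 0, 1, 0)^T — this equals column 10 of H (binary 1010), so error is at position 10.
Correct: flip bit 10 of r = 000011000010101 to get c = 000011000110101.


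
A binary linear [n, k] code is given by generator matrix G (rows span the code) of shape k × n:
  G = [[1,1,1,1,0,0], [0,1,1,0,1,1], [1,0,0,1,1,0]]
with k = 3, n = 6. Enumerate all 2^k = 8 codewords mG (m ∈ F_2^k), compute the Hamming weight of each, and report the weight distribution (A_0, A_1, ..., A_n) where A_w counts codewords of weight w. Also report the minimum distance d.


Weight distribution: A_0 = 1, A_1 = 1, A_3 = 2, A_4 = 3, A_5 = 1. Minimum distance d = 1.

Enumerate all 2^3 = 8 messages m ∈ F_2^3.
For each, compute codeword c = mG in F_2^6, then tally its weight.
  m = 000 → c = 000000, weight = 0.
  m = 100 → c = 111100, weight = 4.
  m = 010 → c = 011011, weight = 4.
  m = 110 → c = 100111, weight = 4.
  m = 001 → c = 100110, weight = 3.
  m = 101 → c = 011010, weight = 3.
  m = 011 → c = 111101, weight = 5.
  m = 111 → c = 000001, weight = 1.
Tally weights:
  weight 0: 1 codewords.
  weight 1: 1 codewords.
  weight 3: 2 codewords.
  weight 4: 3 codewords.
  weight 5: 1 codewords.
Minimum distance d = smallest w > 0 with A_w > 0 = 1.
Sanity: Σ A_w = 8 = 2^3 = 8 ✓.


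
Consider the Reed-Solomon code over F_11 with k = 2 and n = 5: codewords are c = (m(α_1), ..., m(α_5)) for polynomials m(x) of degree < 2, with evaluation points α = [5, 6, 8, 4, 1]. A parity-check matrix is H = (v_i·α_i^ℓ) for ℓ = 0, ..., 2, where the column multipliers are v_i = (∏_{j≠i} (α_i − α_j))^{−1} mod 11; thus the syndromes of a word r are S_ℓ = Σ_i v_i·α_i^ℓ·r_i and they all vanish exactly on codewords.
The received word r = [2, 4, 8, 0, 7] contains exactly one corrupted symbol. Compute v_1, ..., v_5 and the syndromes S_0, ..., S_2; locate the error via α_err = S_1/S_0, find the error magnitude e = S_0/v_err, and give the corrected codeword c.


S = (1, 1, 1), error at position 5, error magnitude e = 2, c = [2, 4, 8, 0, 5].

Step 1: column multipliers v_i = (∏_{j≠i}(α_i − α_j))^{−1} mod 11.
  i = 1 (α = 5): (5−6)(5−8)(5−4)(5−1) = (−1)·(−3)·1·4 = 12 ≡ 1, so v_1 = 1^{−1} = 1 (mod 11).
  i = 2 (α = 6): (6−5)(6−8)(6−4)(6−1) = 1·(−2)·2·5 = −20 ≡ 2, so v_2 = 2^{−1} = 6 (mod 11).
  i = 3 (α = 8): (8−5)(8−6)(8−4)(8−1) = 3·2·4·7 = 168 ≡ 3, so v_3 = 3^{−1} = 4 (mod 11).
  i = 4 (α = 4): (4−5)(4−6)(4−8)(4−1) = (−1)·(−2)·(−4)·3 = −24 ≡ 9, so v_4 = 9^{−1} = 5 (mod 11).
  i = 5 (α = 1): (1−5)(1−6)(1−8)(1−4) = (−4)·(−5)·(−7)·(−3) = 420 ≡ 2, so v_5 = 2^{−1} = 6 (mod 11).
  v = [1, 6, 4, 5, 6].
Step 2: syndromes of r = [2, 4, 8, 0, 7] (all sums mod 11).
  S_0 = Σ v_i r_i = 1·2 + 6·4 + 4·8 + 5·0 + 6·7 = 100 ≡ 1.
  S_1 = Σ v_i α_i r_i = 1·5·2 + 6·6·4 + 4·8·8 + 5·4·0 + 6·1·7 = 452 ≡ 1.
  α_i^2 mod 11 = [3, 3, 9, 5, 1].
  S_2 = Σ v_i α_i^2 r_i = 1·3·2 + 6·3·4 + 4·9·8 + 5·5·0 + 6·1·7 = 408 ≡ 1.
  S = (1, 1, 1) ≠ 0, so r is not a codeword (an error is present).
Step 3: locate the error. For a single error e at position i, S_ℓ = v_i·e·α_i^ℓ, so α_err = S_1/S_0.
  S_0^{−1} = 1^{−1} = 1 (mod 11), so α_err = 1·1 = 1 ≡ 1 = α_5. Error position i = 5.
  Consistency check: S_2/S_1 = 1·1 = 1 ≡ 1 = α_err ✓ (single-error assumption holds).
Step 4: error magnitude e = S_0/v_5 = S_0·∏_{j≠5}(α_5 − α_j) = 1·2 = 2 ≡ 2 (mod 11).
Step 5: correct position 5: c_5 = r_5 − e = 7 − 2 ≡ 5 (mod 11). Hence c = [2, 4, 8, 0, 5].
  Check: interpolating c through the α_i gives m(x) = 3 + 2·x (degree < 2) with m(α_i) = c_i for every i, so c is indeed a codeword.


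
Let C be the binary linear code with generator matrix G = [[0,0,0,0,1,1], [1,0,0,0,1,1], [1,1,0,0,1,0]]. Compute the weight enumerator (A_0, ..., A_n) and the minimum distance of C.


Weight distribution: A_0 = 1, A_1 = 1, A_2 = 3, A_3 = 3. Minimum distance d = 1.

Enumerate all 2^3 = 8 messages m ∈ F_2^3.
For each, compute codeword c = mG in F_2^6, then tally its weight.
  m = 000 → c = 000000, weight = 0.
  m = 100 → c = 000011, weight = 2.
  m = 010 → c = 100011, weight = 3.
  m = 110 → c = 100000, weight = 1.
  m = 001 → c = 110010, weight = 3.
  m = 101 → c = 110001, weight = 3.
  m = 011 → c = 010001, weight = 2.
  m = 111 → c = 010010, weight = 2.
Tally weights:
  weight 0: 1 codewords.
  weight 1: 1 codewords.
  weight 2: 3 codewords.
  weight 3: 3 codewords.
Minimum distance d = smallest w > 0 with A_w > 0 = 1.
Sanity: Σ A_w = 8 = 2^3 = 8 ✓.


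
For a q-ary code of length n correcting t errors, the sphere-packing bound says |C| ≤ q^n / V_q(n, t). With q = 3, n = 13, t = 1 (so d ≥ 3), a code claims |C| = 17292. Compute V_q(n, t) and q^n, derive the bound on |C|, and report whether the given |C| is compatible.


V_q(n, t) = 27, q^n = 1594323, Hamming bound = 59049, |C| = 17292 ≤ bound (satisfied).

Step 1: Compute V_q(n, t) = Σ_{j=0}^1 C(n, j) (q−1)^j.
  j = 0: C(13,0)·(2)^0 = 1·1 = 1.
  j = 1: C(13,1)·(2)^1 = 13·2 = 26.
  V_q(n, t) = 1 + 26 = 27.
Step 2: q^n = 3^13 = 1594323.
Step 3: Hamming bound ⌊q^n / V_q(n,t)⌋ = ⌊1594323/27⌋ = 59049.
Step 4: Compare |C| = 17292 to 59049: satisfied.
The claimed |C| lies below the Hamming bound.


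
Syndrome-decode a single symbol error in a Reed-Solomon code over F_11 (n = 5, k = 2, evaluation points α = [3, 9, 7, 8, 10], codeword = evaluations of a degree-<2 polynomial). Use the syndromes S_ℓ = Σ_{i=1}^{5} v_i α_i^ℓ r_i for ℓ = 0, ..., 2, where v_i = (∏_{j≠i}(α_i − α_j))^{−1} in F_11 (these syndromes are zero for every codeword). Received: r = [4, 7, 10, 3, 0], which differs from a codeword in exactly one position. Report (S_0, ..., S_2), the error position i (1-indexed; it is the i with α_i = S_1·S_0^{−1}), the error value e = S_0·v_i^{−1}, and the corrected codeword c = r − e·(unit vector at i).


S = (8, 2, 6), error at position 1, error magnitude e = 10, c = [5, 7, 10, 3, 0].

Step 1: column multipliers v_i = (∏_{j≠i}(α_i − α_j))^{−1} mod 11.
  i = 1 (α = 3): (3−9)(3−7)(3−8)(3−10) = (−6)·(−4)·(−5)·(−7) = 840 ≡ 4, so v_1 = 4^{−1} = 3 (mod 11).
  i = 2 (α = 9): (9−3)(9−7)(9−8)(9−10) = 6·2·1·(−1) = −12 ≡ 10, so v_2 = 10^{−1} = 10 (mod 11).
  i = 3 (α = 7): (7−3)(7−9)(7−8)(7−10) = 4·(−2)·(−1)·(−3) = −24 ≡ 9, so v_3 = 9^{−1} = 5 (mod 11).
  i = 4 (α = 8): (8−3)(8−9)(8−7)(8−10) = 5·(−1)·1·(−2) = 10 ≡ 10, so v_4 = 10^{−1} = 10 (mod 11).
  i = 5 (α = 10): (10−3)(10−9)(10−7)(10−8) = 7·1·3·2 = 42 ≡ 9, so v_5 = 9^{−1} = 5 (mod 11).
  v = [3, 10, 5, 10, 5].
Step 2: syndromes of r = [4, 7, 10, 3, 0] (all sums mod 11).
  S_0 = Σ v_i r_i = 3·4 + 10·7 + 5·10 + 10·3 + 5·0 = 162 ≡ 8.
  S_1 = Σ v_i α_i r_i = 3·3·4 + 10·9·7 + 5·7·10 + 10·8·3 + 5·10·0 = 1256 ≡ 2.
  α_i^2 mod 11 = [9, 4, 5, 9, 1].
  S_2 = Σ v_i α_i^2 r_i = 3·9·4 + 10·4·7 + 5·5·10 + 10·9·3 + 5·1·0 = 908 ≡ 6.
  S = (8, 2, 6) ≠ 0, so r is not a codeword (an error is present).
Step 3: locate the error. For a single error e at position i, S_ℓ = v_i·e·α_i^ℓ, so α_err = S_1/S_0.
  S_0^{−1} = 8^{−1} = 7 (mod 11), so α_err = 2·7 = 14 ≡ 3 = α_1. Error position i = 1.
  Consistency check: S_2/S_1 = 6·6 = 36 ≡ 3 = α_err ✓ (single-error assumption holds).
Step 4: error magnitude e = S_0/v_1 = S_0·∏_{j≠1}(α_1 − α_j) = 8·4 = 32 ≡ 10 (mod 11).
Step 5: correct position 1: c_1 = r_1 − e = 4 − 10 ≡ 5 (mod 11). Hence c = [5, 7, 10, 3, 0].
  Check: interpolating c through the α_i gives m(x) = 4 + 4·x (degree < 2) with m(α_i) = c_i for every i, so c is indeed a codeword.


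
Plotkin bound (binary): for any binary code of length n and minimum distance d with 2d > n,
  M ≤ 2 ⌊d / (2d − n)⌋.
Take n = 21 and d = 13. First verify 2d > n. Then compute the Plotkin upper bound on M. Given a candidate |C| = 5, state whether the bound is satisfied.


Plotkin bound M ≤ 4; given |C| = 5 > bound (violated).

Check applicability: 2d = 26, n = 21.
2d − n = 5 > 0, so Plotkin applies.
Compute d/(2d−n) = 13/5 ≈ 2.6000.
⌊d/(2d−n)⌋ = 2.
Plotkin bound: M ≤ 2·2 = 4.
Given |C| = 5, check: VIOLATED.
This |C| is above the Plotkin bound, so no binary code with n = 21, d = 13 and 5 codewords exists.


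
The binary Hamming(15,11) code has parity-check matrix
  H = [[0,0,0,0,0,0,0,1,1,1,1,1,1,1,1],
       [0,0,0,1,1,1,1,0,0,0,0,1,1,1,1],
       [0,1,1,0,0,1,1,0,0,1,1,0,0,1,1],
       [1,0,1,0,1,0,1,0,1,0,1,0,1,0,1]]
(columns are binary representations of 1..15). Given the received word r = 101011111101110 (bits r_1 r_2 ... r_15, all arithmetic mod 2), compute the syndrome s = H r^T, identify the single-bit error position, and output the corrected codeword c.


s = (0, 0, 1, 0)^T, error position = 2, corrected codeword c = 111011111101110

Compute s = H r^T mod 2 one row at a time:
  s_1 = 1 + 1 + 1 + 0 + 1 + 1 + 1 + 0 = 6 ≡ 0 (mod 2).
  s_2 = 0 + 1 + 1 + 1 + 1 + 1 + 1 + 0 = 6 ≡ 0 (mod 2).
  s_3 = 0 + 1 + 1 + 1 + 1 + 0 + 1 + 0 = 5 ≡ 1 (mod 2).
  s_4 = 1 + 1 + 1 + 1 + 1 + 0 + 1 + 0 = 6 ≡ 0 (mod 2).
s = (0, 0, 1, 0)^T — this equals column 2 of H (binary 0010), so error is at position 2.
Correct: flip bit 2 of r = 101011111101110 to get c = 111011111101110.


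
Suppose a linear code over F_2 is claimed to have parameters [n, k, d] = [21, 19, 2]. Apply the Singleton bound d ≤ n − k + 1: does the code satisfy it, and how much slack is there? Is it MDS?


Singleton RHS = n − k + 1 = 3, slack = 1, bound satisfied, not MDS.

Singleton bound: d ≤ n − k + 1.
Here n = 21, k = 19, so n − k + 1 = 3.
Given d = 2, check d ≤ 3: YES.
Slack = (n − k + 1) − d = 1.
The code is NOT MDS (slack = 1 > 0).
Description: the claimed parameters are [21, 19, 2]_2; such a code would be non-MDS.


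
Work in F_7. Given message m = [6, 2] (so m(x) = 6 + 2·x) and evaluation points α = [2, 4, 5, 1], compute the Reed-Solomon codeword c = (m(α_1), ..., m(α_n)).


c = [3, 0, 2, 1]

Message polynomial: m(x) = 6 + 2·x (mod 7).
For each evaluation point α_i, compute m(α_i) mod 7:
  α_1 = 2: Horner steps 2 → 3, so m(2) = 3.
  α_2 = 4: Horner steps 2 → 0, so m(4) = 0.
  α_3 = 5: Horner steps 2 → 2, so m(5) = 2.
  α_4 = 1: Horner steps 2 → 1, so m(1) = 1.
Codeword c = [3, 0, 2, 1] ∈ F_7^4.


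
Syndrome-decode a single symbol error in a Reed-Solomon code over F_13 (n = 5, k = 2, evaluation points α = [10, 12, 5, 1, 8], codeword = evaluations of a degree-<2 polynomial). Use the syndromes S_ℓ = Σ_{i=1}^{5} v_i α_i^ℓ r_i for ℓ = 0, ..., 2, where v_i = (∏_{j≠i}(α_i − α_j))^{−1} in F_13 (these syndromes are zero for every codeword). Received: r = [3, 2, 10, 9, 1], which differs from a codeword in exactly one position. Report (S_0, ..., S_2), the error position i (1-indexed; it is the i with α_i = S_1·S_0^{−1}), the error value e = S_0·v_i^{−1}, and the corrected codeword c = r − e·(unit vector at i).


S = (4, 1, 10), error at position 1, error magnitude e = 8, c = [8, 2, 10, 9, 1].

Step 1: column multipliers v_i = (∏_{j≠i}(α_i − α_j))^{−1} mod 13.
  i = 1 (α = 10): (10−12)(10−5)(10−1)(10−8) = (−2)·5·9·2 = −180 ≡ 2, so v_1 = 2^{−1} = 7 (mod 13).
  i = 2 (α = 12): (12−10)(12−5)(12−1)(12−8) = 2·7·11·4 = 616 ≡ 5, so v_2 = 5^{−1} = 8 (mod 13).
  i = 3 (α = 5): (5−10)(5−12)(5−1)(5−8) = (−5)·(−7)·4·(−3) = −420 ≡ 9, so v_3 = 9^{−1} = 3 (mod 13).
  i = 4 (α = 1): (1−10)(1−12)(1−5)(1−8) = (−9)·(−11)·(−4)·(−7) = 2772 ≡ 3, so v_4 = 3^{−1} = 9 (mod 13).
  i = 5 (α = 8): (8−10)(8−12)(8−5)(8−1) = (−2)·(−4)·3·7 = 168 ≡ 12, so v_5 = 12^{−1} = 12 (mod 13).
  v = [7, 8, 3, 9, 12].
Step 2: syndromes of r = [3, 2, 10, 9, 1] (all sums mod 13).
  S_0 = Σ v_i r_i = 7·3 + 8·2 + 3·10 + 9·9 + 12·1 = 160 ≡ 4.
  S_1 = Σ v_i α_i r_i = 7·10·3 + 8·12·2 + 3·5·10 + 9·1·9 + 12·8·1 = 729 ≡ 1.
  α_i^2 mod 13 = [9, 1, 12, 1, 12].
  S_2 = Σ v_i α_i^2 r_i = 7·9·3 + 8·1·2 + 3·12·10 + 9·1·9 + 12·12·1 = 790 ≡ 10.
  S = (4, 1, 10) ≠ 0, so r is not a codeword (an error is present).
Step 3: locate the error. For a single error e at position i, S_ℓ = v_i·e·α_i^ℓ, so α_err = S_1/S_0.
  S_0^{−1} = 4^{−1} = 10 (mod 13), so α_err = 1·10 = 10 ≡ 10 = α_1. Error position i = 1.
  Consistency check: S_2/S_1 = 10·1 = 10 ≡ 10 = α_err ✓ (single-error assumption holds).
Step 4: error magnitude e = S_0/v_1 = S_0·∏_{j≠1}(α_1 − α_j) = 4·2 = 8 ≡ 8 (mod 13).
Step 5: correct position 1: c_1 = r_1 − e = 3 − 8 ≡ 8 (mod 13). Hence c = [8, 2, 10, 9, 1].
  Check: interpolating c through the α_i gives m(x) = 12 + 10·x (degree < 2) with m(α_i) = c_i for every i, so c is indeed a codeword.


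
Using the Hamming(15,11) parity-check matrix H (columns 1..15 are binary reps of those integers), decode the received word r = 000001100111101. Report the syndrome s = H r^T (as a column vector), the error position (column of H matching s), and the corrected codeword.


s = (1, 1, 1, 0)^T, error position = 14, corrected codeword c = 000001100111111

Compute s = H r^T mod 2 one row at a time:
  s_1 = 0 + 0 + 1 + 1 + 1 + 1 + 0 + 1 = 5 ≡ 1 (mod 2).
  s_2 = 0 + 0 + 1 + 1 + 1 + 1 + 0 + 1 = 5 ≡ 1 (mod 2).
  s_3 = 0 + 0 + 1 + 1 + 1 + 1 + 0 + 1 = 5 ≡ 1 (mod 2).
  s_4 = 0 + 0 + 0 + 1 + 0 + 1 + 1 + 1 = 4 ≡ 0 (mod 2).
s = (1, 1, 1, 0)^T — this equals column 14 of H (binary 1110), so error is at position 14.
Correct: flip bit 14 of r = 000001100111101 to get c = 000001100111111.


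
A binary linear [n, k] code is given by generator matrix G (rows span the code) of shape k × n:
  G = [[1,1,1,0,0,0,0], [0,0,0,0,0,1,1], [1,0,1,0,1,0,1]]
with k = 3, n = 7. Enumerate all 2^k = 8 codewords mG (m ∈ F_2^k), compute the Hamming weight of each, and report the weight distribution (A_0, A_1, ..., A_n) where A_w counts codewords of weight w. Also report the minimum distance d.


Weight distribution: A_0 = 1, A_2 = 1, A_3 = 3, A_4 = 2, A_5 = 1. Minimum distance d = 2.

Enumerate all 2^3 = 8 messages m ∈ F_2^3.
For each, compute codeword c = mG in F_2^7, then tally its weight.
  m = 000 → c = 0000000, weight = 0.
  m = 100 → c = 1110000, weight = 3.
  m = 010 → c = 0000011, weight = 2.
  m = 110 → c = 1110011, weight = 5.
  m = 001 → c = 1010101, weight = 4.
  m = 101 → c = 0100101, weight = 3.
  m = 011 → c = 1010110, weight = 4.
  m = 111 → c = 0100110, weight = 3.
Tally weights:
  weight 0: 1 codewords.
  weight 2: 1 codewords.
  weight 3: 3 codewords.
  weight 4: 2 codewords.
  weight 5: 1 codewords.
Minimum distance d = smallest w > 0 with A_w > 0 = 2.
Sanity: Σ A_w = 8 = 2^3 = 8 ✓.


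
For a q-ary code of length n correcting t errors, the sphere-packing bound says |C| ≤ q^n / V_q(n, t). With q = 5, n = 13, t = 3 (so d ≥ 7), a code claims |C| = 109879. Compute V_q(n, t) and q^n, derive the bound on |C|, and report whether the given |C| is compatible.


V_q(n, t) = 19605, q^n = 1220703125, Hamming bound = 62264, |C| = 109879 > bound (violated).

Step 1: Compute V_q(n, t) = Σ_{j=0}^3 C(n, j) (q−1)^j.
  j = 0: C(13,0)·(4)^0 = 1·1 = 1.
  j = 1: C(13,1)·(4)^1 = 13·4 = 52.
  j = 2: C(13,2)·(4)^2 = 78·16 = 1248.
  j = 3: C(13,3)·(4)^3 = 286·64 = 18304.
  V_q(n, t) = 1 + 52 + 1248 + 18304 = 19605.
Step 2: q^n = 5^13 = 1220703125.
Step 3: Hamming bound ⌊q^n / V_q(n,t)⌋ = ⌊1220703125/19605⌋ = 62264.
Step 4: Compare |C| = 109879 to 62264: violated.
The claimed |C| lies above the Hamming bound, so no 5-ary code of length 13 with d ≥ 7 can have 109879 codewords.


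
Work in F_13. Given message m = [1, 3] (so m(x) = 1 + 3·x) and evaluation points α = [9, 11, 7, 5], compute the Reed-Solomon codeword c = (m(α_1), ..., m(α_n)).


c = [2, 8, 9, 3]

Message polynomial: m(x) = 1 + 3·x (mod 13).
For each evaluation point α_i, compute m(α_i) mod 13:
  α_1 = 9: Horner steps 3 → 2, so m(9) = 2.
  α_2 = 11: Horner steps 3 → 8, so m(11) = 8.
  α_3 = 7: Horner steps 3 → 9, so m(7) = 9.
  α_4 = 5: Horner steps 3 → 3, so m(5) = 3.
Codeword c = [2, 8, 9, 3] ∈ F_13^4.


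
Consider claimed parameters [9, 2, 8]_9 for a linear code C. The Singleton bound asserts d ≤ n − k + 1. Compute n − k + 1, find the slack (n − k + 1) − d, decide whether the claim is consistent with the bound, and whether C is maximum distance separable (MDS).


Singleton RHS = n − k + 1 = 8, slack = 0, bound satisfied, MDS.

Singleton bound: d ≤ n − k + 1.
Here n = 9, k = 2, so n − k + 1 = 8.
Given d = 8, check d ≤ 8: YES.
Slack = (n − k + 1) − d = 0.
The code is MDS (slack = 0).
Description: the claimed parameters are [9, 2, 8]_9; such a code would be MDS (meets Singleton bound).


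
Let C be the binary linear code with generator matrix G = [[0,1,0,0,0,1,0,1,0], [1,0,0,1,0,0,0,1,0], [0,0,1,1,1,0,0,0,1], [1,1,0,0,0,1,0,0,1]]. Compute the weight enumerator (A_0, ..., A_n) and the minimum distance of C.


Weight distribution: A_0 = 1, A_2 = 2, A_3 = 3, A_4 = 3, A_5 = 4, A_6 = 2, A_7 = 1. Minimum distance d = 2.

Enumerate all 2^4 = 16 messages m ∈ F_2^4.
For each, compute codeword c = mG in F_2^9, then tally its weight.
  m = 0000 → c = 000000000, weight = 0.
  m = 1000 → c = 010001010, weight = 3.
  m = 0100 → c = 100100010, weight = 3.
  m = 1100 → c = 110101000, weight = 4.
  m = 0010 → c = 001110001, weight = 4.
  m = 1010 → c = 011111011, weight = 7.
  m = 0110 → c = 101010011, weight = 5.
  m = 1110 → c = 111011001, weight = 6.
  m = 0001 → c = 110001001, weight = 4.
  m = 1001 → c = 100000011, weight = 3.
  m = 0101 → c = 010101011, weight = 5.
  m = 1101 → c = 000100001, weight = 2.
  m = 0011 → c = 111111000, weight = 6.
  m = 1011 → c = 101110010, weight = 5.
  m = 0111 → c = 011011010, weight = 5.
  m = 1111 → c = 001010000, weight = 2.
Tally weights:
  weight 0: 1 codewords.
  weight 2: 2 codewords.
  weight 3: 3 codewords.
  weight 4: 3 codewords.
  weight 5: 4 codewords.
  weight 6: 2 codewords.
  weight 7: 1 codewords.
Minimum distance d = smallest w > 0 with A_w > 0 = 2.
Sanity: Σ A_w = 16 = 2^4 = 16 ✓.


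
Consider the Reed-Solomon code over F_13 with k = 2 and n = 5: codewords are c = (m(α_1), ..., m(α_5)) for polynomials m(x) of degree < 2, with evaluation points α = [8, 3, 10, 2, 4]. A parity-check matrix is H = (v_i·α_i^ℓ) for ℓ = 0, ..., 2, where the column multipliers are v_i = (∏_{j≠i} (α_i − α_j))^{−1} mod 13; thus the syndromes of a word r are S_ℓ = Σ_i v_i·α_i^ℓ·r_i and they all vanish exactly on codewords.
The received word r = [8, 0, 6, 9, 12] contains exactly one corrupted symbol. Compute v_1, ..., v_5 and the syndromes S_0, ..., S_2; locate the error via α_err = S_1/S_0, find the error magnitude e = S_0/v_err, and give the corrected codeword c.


S = (12, 11, 9), error at position 4, error magnitude e = 8, c = [8, 0, 6, 1, 12].

Step 1: column multipliers v_i = (∏_{j≠i}(α_i − α_j))^{−1} mod 13.
  i = 1 (α = 8): (8−3)(8−10)(8−2)(8−4) = 5·(−2)·6·4 = −240 ≡ 7, so v_1 = 7^{−1} = 2 (mod 13).
  i = 2 (α = 3): (3−8)(3−10)(3−2)(3−4) = (−5)·(−7)·1·(−1) = −35 ≡ 4, so v_2 = 4^{−1} = 10 (mod 13).
  i = 3 (α = 10): (10−8)(10−3)(10−2)(10−4) = 2·7·8·6 = 672 ≡ 9, so v_3 = 9^{−1} = 3 (mod 13).
  i = 4 (α = 2): (2−8)(2−3)(2−10)(2−4) = (−6)·(−1)·(−8)·(−2) = 96 ≡ 5, so v_4 = 5^{−1} = 8 (mod 13).
  i = 5 (α = 4): (4−8)(4−3)(4−10)(4−2) = (−4)·1·(−6)·2 = 48 ≡ 9, so v_5 = 9^{−1} = 3 (mod 13).
  v = [2, 10, 3, 8, 3].
Step 2: syndromes of r = [8, 0, 6, 9, 12] (all sums mod 13).
  S_0 = Σ v_i r_i = 2·8 + 10·0 + 3·6 + 8·9 + 3·12 = 142 ≡ 12.
  S_1 = Σ v_i α_i r_i = 2·8·8 + 10·3·0 + 3·10·6 + 8·2·9 + 3·4·12 = 596 ≡ 11.
  α_i^2 mod 13 = [12, 9, 9, 4, 3].
  S_2 = Σ v_i α_i^2 r_i = 2·12·8 + 10·9·0 + 3·9·6 + 8·4·9 + 3·3·12 = 750 ≡ 9.
  S = (12, 11, 9) ≠ 0, so r is not a codeword (an error is present).
Step 3: locate the error. For a single error e at position i, S_ℓ = v_i·e·α_i^ℓ, so α_err = S_1/S_0.
  S_0^{−1} = 12^{−1} = 12 (mod 13), so α_err = 11·12 = 132 ≡ 2 = α_4. Error position i = 4.
  Consistency check: S_2/S_1 = 9·6 = 54 ≡ 2 = α_err ✓ (single-error assumption holds).
Step 4: error magnitude e = S_0/v_4 = S_0·∏_{j≠4}(α_4 − α_j) = 12·5 = 60 ≡ 8 (mod 13).
Step 5: correct position 4: c_4 = r_4 − e = 9 − 8 ≡ 1 (mod 13). Hence c = [8, 0, 6, 1, 12].
  Check: interpolating c through the α_i gives m(x) = 3 + 12·x (degree < 2) with m(α_i) = c_i for every i, so c is indeed a codeword.


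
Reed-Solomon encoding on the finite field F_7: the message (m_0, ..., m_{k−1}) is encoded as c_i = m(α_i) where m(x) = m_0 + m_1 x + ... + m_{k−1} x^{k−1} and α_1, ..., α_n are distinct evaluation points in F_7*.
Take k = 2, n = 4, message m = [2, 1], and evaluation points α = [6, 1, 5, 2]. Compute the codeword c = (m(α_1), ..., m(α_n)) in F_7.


c = [1, 3, 0, 4]

Message polynomial: m(x) = 2 + 1·x (mod 7).
For each evaluation point α_i, compute m(α_i) mod 7:
  α_1 = 6: Horner steps 1 → 1, so m(6) = 1.
  α_2 = 1: Horner steps 1 → 3, so m(1) = 3.
  α_3 = 5: Horner steps 1 → 0, so m(5) = 0.
  α_4 = 2: Horner steps 1 → 4, so m(2) = 4.
Codeword c = [1, 3, 0, 4] ∈ F_7^4.


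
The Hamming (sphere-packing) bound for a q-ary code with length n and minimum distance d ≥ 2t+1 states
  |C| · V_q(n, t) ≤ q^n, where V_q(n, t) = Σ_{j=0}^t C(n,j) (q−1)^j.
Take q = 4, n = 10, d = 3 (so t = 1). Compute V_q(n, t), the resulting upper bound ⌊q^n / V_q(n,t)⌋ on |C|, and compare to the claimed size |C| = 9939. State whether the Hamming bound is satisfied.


V_q(n, t) = 31, q^n = 1048576, Hamming bound = 33825, |C| = 9939 ≤ bound (satisfied).

Step 1: Compute V_q(n, t) = Σ_{j=0}^1 C(n, j) (q−1)^j.
  j = 0: C(10,0)·(3)^0 = 1·1 = 1.
  j = 1: C(10,1)·(3)^1 = 10·3 = 30.
  V_q(n, t) = 1 + 30 = 31.
Step 2: q^n = 4^10 = 1048576.
Step 3: Hamming bound ⌊q^n / V_q(n,t)⌋ = ⌊1048576/31⌋ = 33825.
Step 4: Compare |C| = 9939 to 33825: satisfied.
The claimed |C| lies below the Hamming bound.


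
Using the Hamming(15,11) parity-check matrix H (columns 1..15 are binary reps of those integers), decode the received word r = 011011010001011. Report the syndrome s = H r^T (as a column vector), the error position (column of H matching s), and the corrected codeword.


s = (0, 1, 1, 1)^T, error position = 7, corrected codeword c = 011011110001011

Compute s = H r^T mod 2 one row at a time:
  s_1 = 1 + 0 + 0 + 0 + 1 + 0 + 1 + 1 = 4 ≡ 0 (mod 2).
  s_2 = 0 + 1 + 1 + 0 + 1 + 0 + 1 + 1 = 5 ≡ 1 (mod 2).
  s_3 = 1 + 1 + 1 + 0 + 0 + 0 + 1 + 1 = 5 ≡ 1 (mod 2).
  s_4 = 0 + 1 + 1 + 0 + 0 + 0 + 0 + 1 = 3 ≡ 1 (mod 2).
s = (0, 1, 1, 1)^T — this equals column 7 of H (binary 0111), so error is at position 7.
Correct: flip bit 7 of r = 011011010001011 to get c = 011011110001011.


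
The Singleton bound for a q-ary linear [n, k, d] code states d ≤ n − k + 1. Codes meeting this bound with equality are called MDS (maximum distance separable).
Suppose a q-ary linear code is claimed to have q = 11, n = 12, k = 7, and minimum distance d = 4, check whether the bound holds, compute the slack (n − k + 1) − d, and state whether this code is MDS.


Singleton RHS = n − k + 1 = 6, slack = 2, bound satisfied, not MDS.

Singleton bound: d ≤ n − k + 1.
Here n = 12, k = 7, so n − k + 1 = 6.
Given d = 4, check d ≤ 6: YES.
Slack = (n − k + 1) − d = 2.
The code is NOT MDS (slack = 2 > 0).
Description: the claimed parameters are [12, 7, 4]_11; such a code would be non-MDS.


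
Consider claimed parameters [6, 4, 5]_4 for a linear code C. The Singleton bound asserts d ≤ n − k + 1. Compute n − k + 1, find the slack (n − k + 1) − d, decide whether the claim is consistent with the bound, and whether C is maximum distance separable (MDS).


Singleton RHS = n − k + 1 = 3, slack = -2, bound violated (no such code; not MDS).

Singleton bound: d ≤ n − k + 1.
Here n = 6, k = 4, so n − k + 1 = 3.
Given d = 5, check d ≤ 3: NO.
Slack = (n − k + 1) − d = -2.
The slack is negative: d = 5 exceeds n − k + 1 = 3 by 2, so the Singleton bound is violated and no linear [6, 4, 5]_4 code can exist. In particular it is not MDS (MDS requires d = n − k + 1 exactly).
Description: the claimed parameters are [6, 4, 5]_4; such a code would be impossible (violates the Singleton bound).


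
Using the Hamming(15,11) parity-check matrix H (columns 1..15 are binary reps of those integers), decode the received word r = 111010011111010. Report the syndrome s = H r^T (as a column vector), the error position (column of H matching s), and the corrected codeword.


s = (0, 1, 1, 1)^T, error position = 7, corrected codeword c = 111010111111010

Compute s = H r^T mod 2 one row at a time:
  s_1 = 1 + 1 + 1 + 1 + 1 + 0 + 1 + 0 = 6 ≡ 0 (mod 2).
  s_2 = 0 + 1 + 0 + 0 + 1 + 0 + 1 + 0 = 3 ≡ 1 (mod 2).
  s_3 = 1 + 1 + 0 + 0 + 1 + 1 + 1 + 0 = 5 ≡ 1 (mod 2).
  s_4 = 1 + 1 + 1 + 0 + 1 + 1 + 0 + 0 = 5 ≡ 1 (mod 2).
s = (0, 1, 1, 1)^T — this equals column 7 of H (binary 0111), so error is at position 7.
Correct: flip bit 7 of r = 111010011111010 to get c = 111010111111010.


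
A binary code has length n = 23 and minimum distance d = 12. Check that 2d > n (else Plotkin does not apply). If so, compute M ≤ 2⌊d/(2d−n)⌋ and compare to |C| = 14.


Plotkin bound M ≤ 24; given |C| = 14 ≤ bound (satisfied).

Check applicability: 2d = 24, n = 23.
2d − n = 1 > 0, so Plotkin applies.
Compute d/(2d−n) = 12/1 ≈ 12.0000.
⌊d/(2d−n)⌋ = 12.
Plotkin bound: M ≤ 2·12 = 24.
Given |C| = 14, check: satisfied.
This |C| is below the Plotkin bound.


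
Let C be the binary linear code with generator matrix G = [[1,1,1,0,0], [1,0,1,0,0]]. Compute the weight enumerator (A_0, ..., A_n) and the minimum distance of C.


Weight distribution: A_0 = 1, A_1 = 1, A_2 = 1, A_3 = 1. Minimum distance d = 1.

Enumerate all 2^2 = 4 messages m ∈ F_2^2.
For each, compute codeword c = mG in F_2^5, then tally its weight.
  m = 00 → c = 00000, weight = 0.
  m = 10 → c = 11100, weight = 3.
  m = 01 → c = 10100, weight = 2.
  m = 11 → c = 01000, weight = 1.
Tally weights:
  weight 0: 1 codewords.
  weight 1: 1 codewords.
  weight 2: 1 codewords.
  weight 3: 1 codewords.
Minimum distance d = smallest w > 0 with A_w > 0 = 1.
Sanity: Σ A_w = 4 = 2^2 = 4 ✓.


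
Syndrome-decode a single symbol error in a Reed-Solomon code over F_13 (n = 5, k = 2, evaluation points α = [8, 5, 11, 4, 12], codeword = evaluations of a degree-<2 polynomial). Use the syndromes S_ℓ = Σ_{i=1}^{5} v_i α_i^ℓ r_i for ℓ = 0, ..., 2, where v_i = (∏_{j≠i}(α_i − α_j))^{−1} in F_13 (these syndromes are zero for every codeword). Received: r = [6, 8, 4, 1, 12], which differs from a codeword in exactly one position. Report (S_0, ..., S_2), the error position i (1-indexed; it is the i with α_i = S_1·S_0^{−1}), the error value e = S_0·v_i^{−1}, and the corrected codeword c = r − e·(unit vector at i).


S = (9, 10, 1), error at position 4, error magnitude e = 1, c = [6, 8, 4, 0, 12].

Step 1: column multipliers v_i = (∏_{j≠i}(α_i − α_j))^{−1} mod 13.
  i = 1 (α = 8): (8−5)(8−11)(8−4)(8−12) = 3·(−3)·4·(−4) = 144 ≡ 1, so v_1 = 1^{−1} = 1 (mod 13).
  i = 2 (α = 5): (5−8)(5−11)(5−4)(5−12) = (−3)·(−6)·1·(−7) = −126 ≡ 4, so v_2 = 4^{−1} = 10 (mod 13).
  i = 3 (α = 11): (11−8)(11−5)(11−4)(11−12) = 3·6·7·(−1) = −126 ≡ 4, so v_3 = 4^{−1} = 10 (mod 13).
  i = 4 (α = 4): (4−8)(4−5)(4−11)(4−12) = (−4)·(−1)·(−7)·(−8) = 224 ≡ 3, so v_4 = 3^{−1} = 9 (mod 13).
  i = 5 (α = 12): (12−8)(12−5)(12−11)(12−4) = 4·7·1·8 = 224 ≡ 3, so v_5 = 3^{−1} = 9 (mod 13).
  v = [1, 10, 10, 9, 9].
Step 2: syndromes of r = [6, 8, 4, 1, 12] (all sums mod 13).
  S_0 = Σ v_i r_i = 1·6 + 10·8 + 10·4 + 9·1 + 9·12 = 243 ≡ 9.
  S_1 = Σ v_i α_i r_i = 1·8·6 + 10·5·8 + 10·11·4 + 9·4·1 + 9·12·12 = 2220 ≡ 10.
  α_i^2 mod 13 = [12, 12, 4, 3, 1].
  S_2 = Σ v_i α_i^2 r_i = 1·12·6 + 10·12·8 + 10·4·4 + 9·3·1 + 9·1·12 = 1327 ≡ 1.
  S = (9, 10, 1) ≠ 0, so r is not a codeword (an error is present).
Step 3: locate the error. For a single error e at position i, S_ℓ = v_i·e·α_i^ℓ, so α_err = S_1/S_0.
  S_0^{−1} = 9^{−1} = 3 (mod 13), so α_err = 10·3 = 30 ≡ 4 = α_4. Error position i = 4.
  Consistency check: S_2/S_1 = 1·4 = 4 ≡ 4 = α_err ✓ (single-error assumption holds).
Step 4: error magnitude e = S_0/v_4 = S_0·∏_{j≠4}(α_4 − α_j) = 9·3 = 27 ≡ 1 (mod 13).
Step 5: correct position 4: c_4 = r_4 − e = 1 − 1 ≡ 0 (mod 13). Hence c = [6, 8, 4, 0, 12].
  Check: interpolating c through the α_i gives m(x) = 7 + 8·x (degree < 2) with m(α_i) = c_i for every i, so c is indeed a codeword.
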